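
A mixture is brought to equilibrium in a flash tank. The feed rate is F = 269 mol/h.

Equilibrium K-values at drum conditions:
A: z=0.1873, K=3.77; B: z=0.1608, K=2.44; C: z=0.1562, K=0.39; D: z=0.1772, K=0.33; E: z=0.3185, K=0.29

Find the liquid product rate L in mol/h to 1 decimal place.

L = 214.2 mol/h

Newton iteration, ψ⁰ = 0.5:
  ψ = 0.5000: g = -0.31407, g' = -1.0515 → ψ = 0.2013
  ψ = 0.2013: g = 0.00289, g' = -1.1931 → ψ = 0.2037
Converged at ψ = 0.2037.
Then V = ψ·F = 0.2037·269 = 54.8 mol/h and L = F − V = 214.2 mol/h.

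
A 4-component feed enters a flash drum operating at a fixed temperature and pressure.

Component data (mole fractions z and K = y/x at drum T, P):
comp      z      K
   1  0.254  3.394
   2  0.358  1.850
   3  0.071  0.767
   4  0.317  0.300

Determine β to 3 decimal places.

Let β = V/F and solve Σ zᵢ(Kᵢ−1)/(1+β(Kᵢ−1)) = 0.
Feasibility: ΣzᵢKᵢ = 1.674, Σzᵢ/Kᵢ = 1.418 — both > 1, two phases present.
Newton–Raphson from β = 0.68:
  β = 0.680: g = -0.0189, g' = -0.886 → β = 0.659
  β = 0.659: g = -0.0002, g' = -0.866 → β = 0.658
Converged at β = 0.658.

β = 0.658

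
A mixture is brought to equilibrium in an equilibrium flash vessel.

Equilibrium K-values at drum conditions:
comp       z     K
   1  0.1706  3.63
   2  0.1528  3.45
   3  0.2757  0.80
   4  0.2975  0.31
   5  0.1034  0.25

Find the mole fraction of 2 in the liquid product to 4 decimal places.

Let ψ = V/F and solve Σ zᵢ(Kᵢ−1)/(1+ψ(Kᵢ−1)) = 0.
g(0) = ΣzᵢKᵢ − 1 = 0.4851 and g(1) = 1 − Σzᵢ/Kᵢ = -0.8092, so a root lies in (0, 1).
Newton iteration, ψ⁰ = 0.38:
  ψ = 0.3800: g = -0.02809, g' = -0.9280 → ψ = 0.3497
  ψ = 0.3497: g = 0.00034, g' = -0.9519 → ψ = 0.3501
Converged at ψ = 0.3501.
Compositions from xᵢ = zᵢ/(1+ψ(Kᵢ−1)), yᵢ = Kᵢxᵢ:
  1: x = 0.0888, y = 0.3224
  2: x = 0.0823, y = 0.2838
  3: x = 0.2965, y = 0.2372
  4: x = 0.3923, y = 0.1216
  5: x = 0.1402, y = 0.0351

x_2 = 0.0823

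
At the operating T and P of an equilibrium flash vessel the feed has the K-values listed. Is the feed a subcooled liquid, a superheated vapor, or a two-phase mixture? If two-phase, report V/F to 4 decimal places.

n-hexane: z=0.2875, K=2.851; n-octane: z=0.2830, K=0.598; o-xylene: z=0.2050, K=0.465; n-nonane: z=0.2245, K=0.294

two-phase, V/F = 0.1488

ΣzᵢKᵢ = 1.1502; Σzᵢ/Kᵢ = 1.7786.
Both exceed 1, so a two-phase solution exists.
Let ψ = V/F and solve Σ zᵢ(Kᵢ−1)/(1+ψ(Kᵢ−1)) = 0.
Iterate (Newton) starting at ψ = 0.5:
  ψ = 0.5000: g = -0.26071, g' = -0.7140 → ψ = 0.1349
  ψ = 0.1349: g = 0.01219, g' = -0.8868 → ψ = 0.1486
  ψ = 0.1486: g = 0.00014, g' = -0.8665 → ψ = 0.1488
Converged at ψ = 0.1488.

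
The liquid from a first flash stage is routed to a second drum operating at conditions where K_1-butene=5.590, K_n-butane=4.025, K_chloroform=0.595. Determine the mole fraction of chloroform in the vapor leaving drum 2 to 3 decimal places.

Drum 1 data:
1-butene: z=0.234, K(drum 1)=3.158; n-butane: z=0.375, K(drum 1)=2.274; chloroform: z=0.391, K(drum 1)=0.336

Drum 1:
Newton–Raphson from ψ₁ = 0.6:
  ψ₁ = 0.600: g = 0.0593, g' = -0.879 → ψ₁ = 0.667
  ψ₁ = 0.667: g = -0.0011, g' = -0.917 → ψ₁ = 0.666
Converged at ψ₁ = 0.666.
Drum-1 compositions:
  1-butene: x = 0.096, y = 0.303
  n-butane: x = 0.203, y = 0.461
  chloroform: x = 0.701, y = 0.236
Drum-2 feed = drum-1 liquid: z₂ = (0.0960, 0.2028, 0.7012).
Drum 2:
Let ψ₂ = V/F and solve Σ zᵢ(Kᵢ−1)/(1+ψ₂(Kᵢ−1)) = 0.
g(0) = ΣzᵢKᵢ − 1 = 0.770 and g(1) = 1 − Σzᵢ/Kᵢ = -0.246, so a root lies in (0, 1).
Iterate (Newton) starting at ψ₂ = 0.5:
  ψ₂ = 0.500: g = 0.0219, g' = -0.661 → ψ₂ = 0.533
  ψ₂ = 0.533: g = 0.0005, g' = -0.629 → ψ₂ = 0.534
Converged at ψ₂ = 0.534.
  1-butene: x = 0.028, y = 0.156
  n-butane: x = 0.078, y = 0.312
  chloroform: x = 0.895, y = 0.532

y_chloroform (drum 2) = 0.532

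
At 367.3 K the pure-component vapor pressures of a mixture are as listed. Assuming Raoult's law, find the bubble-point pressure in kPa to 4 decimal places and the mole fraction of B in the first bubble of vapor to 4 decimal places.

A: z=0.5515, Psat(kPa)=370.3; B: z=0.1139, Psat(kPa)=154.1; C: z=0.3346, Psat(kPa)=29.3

Pbub = 231.5762 kPa, y_B = 0.0758

At the bubble point ψ → 0, so ΣzᵢKᵢ = 1 with Kᵢ = Pᵢˢᵃᵗ/P ⇒ P = ΣzᵢPᵢˢᵃᵗ.
P = 0.5515·370.3 + 0.1139·154.1 + 0.3346·29.3 = 231.5762 kPa
yᵢ = zᵢPᵢˢᵃᵗ/P ⇒ y_B = 0.1139·154.1/231.5762 = 0.0758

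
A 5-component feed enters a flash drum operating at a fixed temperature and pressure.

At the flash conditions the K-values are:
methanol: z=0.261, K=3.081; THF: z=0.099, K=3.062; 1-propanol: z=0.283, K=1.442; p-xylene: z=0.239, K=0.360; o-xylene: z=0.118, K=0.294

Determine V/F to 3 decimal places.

Material balance + equilibrium reduce to Σ zᵢ(Kᵢ−1)/(1+V/F(Kᵢ−1)) = 0.
Check two-phase: ΣzᵢKᵢ = 1.636 > 1 and Σzᵢ/Kᵢ = 1.379 > 1, so g(0) = 0.636 > 0 and g(1) = -0.379 < 0.
Newton–Raphson from V/F = 0.3:
  V/F = 0.300: g = 0.2759, g' = -0.877 → V/F = 0.615
  V/F = 0.615: g = 0.0273, g' = -0.783 → V/F = 0.650
  V/F = 0.650: g = -0.0003, g' = -0.802 → V/F = 0.649
Converged at V/F = 0.649.

V/F = 0.649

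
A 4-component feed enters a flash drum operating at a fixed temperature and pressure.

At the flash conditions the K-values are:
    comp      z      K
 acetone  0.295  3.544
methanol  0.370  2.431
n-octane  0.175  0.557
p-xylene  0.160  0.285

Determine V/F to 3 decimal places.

V/F = 0.909

Rachford–Rice: g(V/F) = Σ zᵢ(Kᵢ−1)/(1+V/F(Kᵢ−1)) = 0.
g(0) = ΣzᵢKᵢ − 1 = 1.088 and g(1) = 1 − Σzᵢ/Kᵢ = -0.111, so a root lies in (0, 1).
Iterate (Newton) starting at V/F = 0.5:
  V/F = 0.500: g = 0.3613, g' = -0.882 → V/F = 0.910
  V/F = 0.910: g = -0.0005, g' = -1.082 → V/F = 0.909
Converged at V/F = 0.909.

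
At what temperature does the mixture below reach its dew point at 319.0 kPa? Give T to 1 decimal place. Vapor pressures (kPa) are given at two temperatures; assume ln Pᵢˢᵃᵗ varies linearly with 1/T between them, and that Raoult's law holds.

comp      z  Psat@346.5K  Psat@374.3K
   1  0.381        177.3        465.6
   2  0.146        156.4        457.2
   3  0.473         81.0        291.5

T = 371.0 K

Dew-point temperature: Σzᵢ·P/Pᵢˢᵃᵗ(T) = 1. Interpolate ln Pᵢˢᵃᵗ = aᵢ + bᵢ/T.
  T = 346.5 K: ΣzᵢP/Pᵢˢᵃᵗ = 2.8461
  T = 374.3 K: ΣzᵢP/Pᵢˢᵃᵗ = 0.8805
  T = 360.4 K: ΣzᵢP/Pᵢˢᵃᵗ = 1.5438
  T = 367.4 K: ΣzᵢP/Pᵢˢᵃᵗ = 1.1567
  T = 370.9 K: ΣzᵢP/Pᵢˢᵃᵗ = 1.0058
  T = 372.6 K: ΣzᵢP/Pᵢˢᵃᵗ = 0.9408
  T = 371.8 K: ΣzᵢP/Pᵢˢᵃᵗ = 0.9708
Interpolating between 370.9 K and 371.8 K gives T ≈ 371.0 K.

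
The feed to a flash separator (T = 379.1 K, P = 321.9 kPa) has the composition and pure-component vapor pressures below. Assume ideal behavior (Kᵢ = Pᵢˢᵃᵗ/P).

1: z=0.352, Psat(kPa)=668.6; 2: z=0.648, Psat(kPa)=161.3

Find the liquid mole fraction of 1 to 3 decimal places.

Raoult's law: Kᵢ = Pᵢˢᵃᵗ/P = Pᵢˢᵃᵗ/321.9.
  K_1 = 668.6/321.9 = 2.07704, K_2 = 161.3/321.9 = 0.50109
Binary case is linear: z₁(K₁−1)(1+ψ(K₂−1)) + z₂(K₂−1)(1+ψ(K₁−1)) = 0
⇒ ψ = [z₁(K₁−1)+z₂(K₂−1)] / [−(K₁−1)(K₂−1)] = 0.0558/0.5374 = 0.104
Compositions from xᵢ = zᵢ/(1+ψ(Kᵢ−1)), yᵢ = Kᵢxᵢ:
  1: x = 0.317, y = 0.658
  2: x = 0.683, y = 0.342

x_1 = 0.317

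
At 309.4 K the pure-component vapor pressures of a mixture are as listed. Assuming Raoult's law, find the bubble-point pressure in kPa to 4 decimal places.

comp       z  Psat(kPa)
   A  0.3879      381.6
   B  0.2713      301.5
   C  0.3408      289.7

At the bubble point ψ → 0, so ΣzᵢKᵢ = 1 with Kᵢ = Pᵢˢᵃᵗ/P ⇒ P = ΣzᵢPᵢˢᵃᵗ.
P = 0.3879·381.6 + 0.2713·301.5 + 0.3408·289.7 = 328.5494 kPa

Pbub = 328.5494 kPa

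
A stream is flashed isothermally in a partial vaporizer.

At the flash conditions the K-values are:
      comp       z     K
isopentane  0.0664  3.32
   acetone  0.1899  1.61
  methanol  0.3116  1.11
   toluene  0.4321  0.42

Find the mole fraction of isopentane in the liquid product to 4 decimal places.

Let ψ = V/F and solve Σ zᵢ(Kᵢ−1)/(1+ψ(Kᵢ−1)) = 0.
Feasibility: ΣzᵢKᵢ = 1.0535, Σzᵢ/Kᵢ = 1.4475 — both > 1, two phases present.
Iterate (Newton) starting at ψ = 0.37:
  ψ = 0.3700: g = -0.10876, g' = -0.3896 → ψ = 0.0909
  ψ = 0.0909: g = 0.00635, g' = -0.4729 → ψ = 0.1043
  ψ = 0.1043: g = 0.00007, g' = -0.4625 → ψ = 0.1045
Converged at ψ = 0.1045.
Compositions from xᵢ = zᵢ/(1+ψ(Kᵢ−1)), yᵢ = Kᵢxᵢ:
  isopentane: x = 0.0534, y = 0.1774
  acetone: x = 0.1785, y = 0.2874
  methanol: x = 0.3081, y = 0.3419
  toluene: x = 0.4600, y = 0.1932

x_isopentane = 0.0534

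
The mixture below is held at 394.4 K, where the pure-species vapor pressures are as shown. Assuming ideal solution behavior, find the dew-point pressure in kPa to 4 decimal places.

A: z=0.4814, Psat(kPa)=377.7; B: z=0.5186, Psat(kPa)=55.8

Pdew = 94.6211 kPa

At the dew point ψ → 1, so Σzᵢ/Kᵢ = 1 with Kᵢ = Pᵢˢᵃᵗ/P ⇒ 1/P = Σzᵢ/Pᵢˢᵃᵗ.
1/P = 0.4814/377.7 + 0.5186/55.8 = 0.0105685 ⇒ P = 94.6211 kPa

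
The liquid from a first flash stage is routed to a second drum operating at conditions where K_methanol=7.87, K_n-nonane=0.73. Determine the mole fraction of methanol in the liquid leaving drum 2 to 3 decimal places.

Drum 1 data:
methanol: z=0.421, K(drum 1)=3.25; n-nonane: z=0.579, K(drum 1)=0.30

x_methanol (drum 2) = 0.038

Drum 1:
Let ψ₁ = V/F and solve Σ zᵢ(Kᵢ−1)/(1+ψ₁(Kᵢ−1)) = 0.
Feasibility: ΣzᵢKᵢ = 1.542, Σzᵢ/Kᵢ = 2.060 — both > 1, two phases present.
Binary case is linear: z₁(K₁−1)(1+ψ₁(K₂−1)) + z₂(K₂−1)(1+ψ₁(K₁−1)) = 0
⇒ ψ₁ = [z₁(K₁−1)+z₂(K₂−1)] / [−(K₁−1)(K₂−1)] = 0.5419/1.5750 = 0.344
Drum-1 compositions:
  methanol: x = 0.237, y = 0.771
  n-nonane: x = 0.763, y = 0.229
Drum-2 feed = drum-1 liquid: z₂ = (0.2373, 0.7627).
Drum 2:
Material balance + equilibrium reduce to Σ zᵢ(Kᵢ−1)/(1+ψ₂(Kᵢ−1)) = 0.
Feasibility: ΣzᵢKᵢ = 2.424, Σzᵢ/Kᵢ = 1.075 — both > 1, two phases present.
Binary case is linear: z₁(K₁−1)(1+ψ₂(K₂−1)) + z₂(K₂−1)(1+ψ₂(K₁−1)) = 0
⇒ ψ₂ = [z₁(K₁−1)+z₂(K₂−1)] / [−(K₁−1)(K₂−1)] = 1.4242/1.8549 = 0.768
  methanol: x = 0.038, y = 0.298
  n-nonane: x = 0.962, y = 0.702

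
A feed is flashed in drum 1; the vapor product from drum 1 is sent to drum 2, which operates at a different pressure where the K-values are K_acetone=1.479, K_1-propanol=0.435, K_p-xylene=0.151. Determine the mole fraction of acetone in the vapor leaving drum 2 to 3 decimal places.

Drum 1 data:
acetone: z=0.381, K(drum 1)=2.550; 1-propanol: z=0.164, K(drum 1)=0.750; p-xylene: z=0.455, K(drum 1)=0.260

Drum 1:
Let ψ₁ = V/F and solve Σ zᵢ(Kᵢ−1)/(1+ψ₁(Kᵢ−1)) = 0.
g(0) = ΣzᵢKᵢ − 1 = 0.213 and g(1) = 1 − Σzᵢ/Kᵢ = -1.118, so a root lies in (0, 1).
Newton iteration, ψ₁⁰ = 0.34:
  ψ₁ = 0.340: g = -0.1080, g' = -0.850 → ψ₁ = 0.213
  ψ₁ = 0.213: g = 0.0010, g' = -0.880 → ψ₁ = 0.214
Converged at ψ₁ = 0.214.
Drum-1 compositions:
  acetone: x = 0.286, y = 0.729
  1-propanol: x = 0.173, y = 0.130
  p-xylene: x = 0.541, y = 0.141
Drum-2 feed = drum-1 vapor: z₂ = (0.7295, 0.1300, 0.1406).
Drum 2:
Let ψ₂ = V/F and solve Σ zᵢ(Kᵢ−1)/(1+ψ₂(Kᵢ−1)) = 0.
Feasibility: ΣzᵢKᵢ = 1.157, Σzᵢ/Kᵢ = 1.723 — both > 1, two phases present.
Newton iteration, ψ₂⁰ = 0.5:
  ψ₂ = 0.500: g = -0.0278, g' = -0.495 → ψ₂ = 0.444
  ψ₂ = 0.444: g = -0.0014, g' = -0.449 → ψ₂ = 0.441
Converged at ψ₂ = 0.441.
  acetone: x = 0.602, y = 0.891
  1-propanol: x = 0.173, y = 0.075
  p-xylene: x = 0.225, y = 0.034

y_acetone (drum 2) = 0.891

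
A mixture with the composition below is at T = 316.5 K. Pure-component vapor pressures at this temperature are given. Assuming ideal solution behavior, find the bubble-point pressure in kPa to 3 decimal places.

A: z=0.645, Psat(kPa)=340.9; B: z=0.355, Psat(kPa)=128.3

At the bubble point ψ → 0, so ΣzᵢKᵢ = 1 with Kᵢ = Pᵢˢᵃᵗ/P ⇒ P = ΣzᵢPᵢˢᵃᵗ.
P = 0.645·340.9 + 0.355·128.3 = 265.427 kPa

Pbub = 265.427 kPa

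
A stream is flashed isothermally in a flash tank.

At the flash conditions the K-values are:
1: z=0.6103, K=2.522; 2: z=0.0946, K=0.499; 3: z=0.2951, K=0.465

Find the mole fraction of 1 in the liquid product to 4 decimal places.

Material balance + equilibrium reduce to Σ zᵢ(Kᵢ−1)/(1+ψ(Kᵢ−1)) = 0.
Check two-phase: ΣzᵢKᵢ = 1.7236 > 1 and Σzᵢ/Kᵢ = 1.0662 > 1, so g(0) = 0.7236 > 0 and g(1) = -0.0662 < 0.
Newton–Raphson from ψ = 0.5:
  ψ = 0.5000: g = 0.24870, g' = -0.6556 → ψ = 0.8794
  ψ = 0.8794: g = 0.01437, g' = -0.6356 → ψ = 0.9020
  ψ = 0.9020: g = -0.00011, g' = -0.6456 → ψ = 0.9018
Converged at ψ = 0.9018.
Compositions from xᵢ = zᵢ/(1+ψ(Kᵢ−1)), yᵢ = Kᵢxᵢ:
  1: x = 0.2572, y = 0.6487
  2: x = 0.1726, y = 0.0861
  3: x = 0.5702, y = 0.2651

x_1 = 0.2572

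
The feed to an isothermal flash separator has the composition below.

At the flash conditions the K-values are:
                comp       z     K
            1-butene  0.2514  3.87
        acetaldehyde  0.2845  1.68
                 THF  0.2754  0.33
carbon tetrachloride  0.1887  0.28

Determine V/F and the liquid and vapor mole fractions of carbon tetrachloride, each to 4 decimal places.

V/F = 0.4477, x_carbon tetrachloride = 0.2785, y_carbon tetrachloride = 0.0780

Newton–Raphson from V/F = 0.5:
  V/F = 0.5000: g = -0.04907, g' = -0.9409 → V/F = 0.4478
  V/F = 0.4478: g = -0.00012, g' = -0.9392 → V/F = 0.4477
Converged at V/F = 0.4477.
Compositions from xᵢ = zᵢ/(1+V/F(Kᵢ−1)), yᵢ = Kᵢxᵢ:
  1-butene: x = 0.1100, y = 0.4258
  acetaldehyde: x = 0.2181, y = 0.3664
  THF: x = 0.3934, y = 0.1298
  carbon tetrachloride: x = 0.2785, y = 0.0780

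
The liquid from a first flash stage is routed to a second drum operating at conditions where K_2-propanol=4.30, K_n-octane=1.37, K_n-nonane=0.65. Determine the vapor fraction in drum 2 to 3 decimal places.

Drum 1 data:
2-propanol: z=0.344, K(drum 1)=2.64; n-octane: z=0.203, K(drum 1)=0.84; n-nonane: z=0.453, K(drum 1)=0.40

Drum 1:
Newton–Raphson from ψ₁ = 0.31:
  ψ₁ = 0.310: g = 0.0059, g' = -0.659 → ψ₁ = 0.319
Converged at ψ₁ = 0.319.
Drum-1 compositions:
  2-propanol: x = 0.226, y = 0.596
  n-octane: x = 0.214, y = 0.180
  n-nonane: x = 0.560, y = 0.224
Drum-2 feed = drum-1 liquid: z₂ = (0.2258, 0.2139, 0.5602).
Drum 2:
Iterate (Newton) starting at ψ₂ = 0.41:
  ψ₂ = 0.410: g = 0.1565, g' = -0.560 → ψ₂ = 0.690
  ψ₂ = 0.690: g = 0.0321, g' = -0.367 → ψ₂ = 0.777
  ψ₂ = 0.777: g = 0.0012, g' = -0.341 → ψ₂ = 0.781
Converged at ψ₂ = 0.781.
  2-propanol: x = 0.063, y = 0.272
  n-octane: x = 0.166, y = 0.227
  n-nonane: x = 0.771, y = 0.501

V/F (drum 2) = 0.781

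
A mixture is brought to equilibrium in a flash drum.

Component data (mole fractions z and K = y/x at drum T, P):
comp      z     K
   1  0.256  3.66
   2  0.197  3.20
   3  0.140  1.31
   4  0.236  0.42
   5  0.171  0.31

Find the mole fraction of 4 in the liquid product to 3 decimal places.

Material balance + equilibrium reduce to Σ zᵢ(Kᵢ−1)/(1+ψ(Kᵢ−1)) = 0.
g(0) = ΣzᵢKᵢ − 1 = 0.903 and g(1) = 1 − Σzᵢ/Kᵢ = -0.352, so a root lies in (0, 1).
Newton–Raphson from ψ = 0.5:
  ψ = 0.500: g = 0.1633, g' = -0.907 → ψ = 0.680
  ψ = 0.680: g = 0.0036, g' = -0.897 → ψ = 0.684
Converged at ψ = 0.684.
Compositions from xᵢ = zᵢ/(1+ψ(Kᵢ−1)), yᵢ = Kᵢxᵢ:
  1: x = 0.091, y = 0.332
  2: x = 0.079, y = 0.252
  3: x = 0.116, y = 0.151
  4: x = 0.391, y = 0.164
  5: x = 0.324, y = 0.100

x_4 = 0.391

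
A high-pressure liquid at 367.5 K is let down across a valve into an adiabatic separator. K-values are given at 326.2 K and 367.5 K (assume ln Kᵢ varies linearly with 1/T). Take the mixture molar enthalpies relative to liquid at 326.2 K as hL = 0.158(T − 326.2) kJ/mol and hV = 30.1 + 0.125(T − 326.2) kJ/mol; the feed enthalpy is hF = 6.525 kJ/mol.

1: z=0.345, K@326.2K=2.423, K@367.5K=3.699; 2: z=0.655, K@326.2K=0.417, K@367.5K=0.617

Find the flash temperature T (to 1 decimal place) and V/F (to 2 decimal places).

Adiabatic flash: solve Rachford–Rice at each trial T, then check hF = ψ·hV(T) + (1−ψ)·hL(T).
  T = 326.2 K: K = (2.423, 0.417), RR gives ψ = 0.131, H_out = 3.957 kJ/mol
  T = 367.5 K: K = (3.699, 0.617), RR gives ψ = 0.658, H_out = 25.437 kJ/mol
  T = 346.9 K: K = (3.033, 0.513), RR gives ψ = 0.387, H_out = 14.652 kJ/mol
  T = 336.5 K: K = (2.719, 0.464), RR gives ψ = 0.263, H_out = 9.441 kJ/mol
  T = 331.4 K: K = (2.570, 0.440), RR gives ψ = 0.199, H_out = 6.792 kJ/mol
  T = 328.8 K: K = (2.496, 0.429), RR gives ψ = 0.166, H_out = 5.395 kJ/mol
  T = 330.1 K: K = (2.533, 0.435), RR gives ψ = 0.183, H_out = 6.098 kJ/mol
Linear interpolation between T = 330.1 (H_out = 6.098) and T = 331.4 (H_out = 6.792) on hF = 6.525 gives T ≈ 330.9 K, at which ψ = 0.19.

T = 330.9 K, V/F = 0.19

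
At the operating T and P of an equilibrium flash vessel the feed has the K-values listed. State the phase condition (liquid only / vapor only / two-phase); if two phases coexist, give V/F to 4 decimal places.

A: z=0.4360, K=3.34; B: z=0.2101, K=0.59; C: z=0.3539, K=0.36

ΣzᵢKᵢ = 1.7076; Σzᵢ/Kᵢ = 1.4697.
Both exceed 1, so a two-phase solution exists.
Material balance + equilibrium reduce to Σ zᵢ(Kᵢ−1)/(1+ψ(Kᵢ−1)) = 0.
Newton iteration, ψ⁰ = 0.47:
  ψ = 0.4700: g = 0.05524, g' = -0.8922 → ψ = 0.5319
  ψ = 0.5319: g = 0.00095, g' = -0.8648 → ψ = 0.5330
Converged at ψ = 0.5330.

two-phase, V/F = 0.5330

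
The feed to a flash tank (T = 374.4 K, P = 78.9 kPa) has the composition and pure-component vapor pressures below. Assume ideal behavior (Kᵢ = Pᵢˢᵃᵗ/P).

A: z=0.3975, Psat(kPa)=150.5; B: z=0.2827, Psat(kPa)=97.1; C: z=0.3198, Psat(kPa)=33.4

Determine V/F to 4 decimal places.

Raoult's law: Kᵢ = Pᵢˢᵃᵗ/P = Pᵢˢᵃᵗ/78.9.
  K_A = 150.5/78.9 = 1.907478, K_B = 97.1/78.9 = 1.230672, K_C = 33.4/78.9 = 0.423321
Rachford–Rice: g(V/F) = Σ zᵢ(Kᵢ−1)/(1+V/F(Kᵢ−1)) = 0.
g(0) = ΣzᵢKᵢ − 1 = 0.2415 and g(1) = 1 − Σzᵢ/Kᵢ = -0.1936, so a root lies in (0, 1).
Newton–Raphson from V/F = 0.37:
  V/F = 0.3700: g = 0.09569, g' = -0.3681 → V/F = 0.6299
  V/F = 0.6299: g = -0.00319, g' = -0.4063 → V/F = 0.6221
Converged at V/F = 0.6221.

V/F = 0.6221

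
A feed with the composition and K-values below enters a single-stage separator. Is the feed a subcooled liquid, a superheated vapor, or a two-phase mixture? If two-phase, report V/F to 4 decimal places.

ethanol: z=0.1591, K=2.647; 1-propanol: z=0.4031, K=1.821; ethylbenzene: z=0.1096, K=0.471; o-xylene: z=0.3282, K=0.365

ΣzᵢKᵢ = 1.3266; Σzᵢ/Kᵢ = 1.4133.
Both exceed 1, so a two-phase solution exists.
Rachford–Rice: g(ψ) = Σ zᵢ(Kᵢ−1)/(1+ψ(Kᵢ−1)) = 0.
Newton iteration, ψ⁰ = 0.5:
  ψ = 0.5000: g = -0.00586, g' = -0.6072 → ψ = 0.4904
  ψ = 0.4904: g = -0.00001, g' = -0.6052 → ψ = 0.4903
Converged at ψ = 0.4903.

two-phase, V/F = 0.4903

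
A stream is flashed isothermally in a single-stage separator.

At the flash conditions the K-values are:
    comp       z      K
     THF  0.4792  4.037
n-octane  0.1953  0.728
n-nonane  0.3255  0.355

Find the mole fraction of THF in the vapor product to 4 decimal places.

Material balance + equilibrium reduce to Σ zᵢ(Kᵢ−1)/(1+ψ(Kᵢ−1)) = 0.
g(0) = ΣzᵢKᵢ − 1 = 1.1923 and g(1) = 1 − Σzᵢ/Kᵢ = -0.3039, so a root lies in (0, 1).
Newton–Raphson from ψ = 0.5:
  ψ = 0.5000: g = 0.20649, g' = -1.0112 → ψ = 0.7042
  ψ = 0.7042: g = 0.01331, g' = -0.9254 → ψ = 0.7186
Converged at ψ = 0.7186.
Compositions from xᵢ = zᵢ/(1+ψ(Kᵢ−1)), yᵢ = Kᵢxᵢ:
  THF: x = 0.1506, y = 0.6079
  n-octane: x = 0.2427, y = 0.1767
  n-nonane: x = 0.6067, y = 0.2154

y_THF = 0.6079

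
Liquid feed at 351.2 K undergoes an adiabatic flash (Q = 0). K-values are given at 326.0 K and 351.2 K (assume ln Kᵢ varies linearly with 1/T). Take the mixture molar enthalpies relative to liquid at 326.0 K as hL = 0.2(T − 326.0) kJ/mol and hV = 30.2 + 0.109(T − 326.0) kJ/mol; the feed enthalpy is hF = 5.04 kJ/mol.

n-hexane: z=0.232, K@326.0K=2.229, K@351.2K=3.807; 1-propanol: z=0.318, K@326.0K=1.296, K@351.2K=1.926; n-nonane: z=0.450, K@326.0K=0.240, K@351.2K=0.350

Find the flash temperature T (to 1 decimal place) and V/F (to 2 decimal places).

T = 329.1 K, V/F = 0.15

Adiabatic flash: solve Rachford–Rice at each trial T, then check hF = ψ·hV(T) + (1−ψ)·hL(T).
  T = 326.0 K: K = (2.229, 1.296, 0.240), RR gives ψ = 0.059, H_out = 1.797 kJ/mol
  T = 351.2 K: K = (3.807, 1.926, 0.350), RR gives ψ = 0.545, H_out = 20.254 kJ/mol
  T = 338.6 K: K = (2.942, 1.592, 0.292), RR gives ψ = 0.351, H_out = 12.705 kJ/mol
  T = 332.3 K: K = (2.568, 1.439, 0.265), RR gives ψ = 0.225, H_out = 7.915 kJ/mol
  T = 329.1 K: K = (2.391, 1.365, 0.252), RR gives ψ = 0.147, H_out = 5.023 kJ/mol
  T = 330.7 K: K = (2.478, 1.402, 0.259), RR gives ψ = 0.187, H_out = 6.517 kJ/mol
Linear interpolation between T = 329.1 (H_out = 5.023) and T = 330.7 (H_out = 6.517) on hF = 5.04 gives T ≈ 329.1 K, at which ψ = 0.15.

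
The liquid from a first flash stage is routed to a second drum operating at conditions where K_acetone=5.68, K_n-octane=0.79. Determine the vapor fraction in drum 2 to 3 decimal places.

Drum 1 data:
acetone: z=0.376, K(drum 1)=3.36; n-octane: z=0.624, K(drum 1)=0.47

V/F (drum 2) = 0.699

Drum 1:
Rachford–Rice: g(ψ₁) = Σ zᵢ(Kᵢ−1)/(1+ψ₁(Kᵢ−1)) = 0.
Check two-phase: ΣzᵢKᵢ = 1.557 > 1 and Σzᵢ/Kᵢ = 1.440 > 1, so g(0) = 0.557 > 0 and g(1) = -0.440 < 0.
Newton–Raphson from ψ₁ = 0.5:
  ψ₁ = 0.500: g = -0.0429, g' = -0.765 → ψ₁ = 0.444
  ψ₁ = 0.444: g = 0.0009, g' = -0.799 → ψ₁ = 0.445
Converged at ψ₁ = 0.445.
Drum-1 compositions:
  acetone: x = 0.183, y = 0.616
  n-octane: x = 0.817, y = 0.384
Drum-2 feed = drum-1 liquid: z₂ = (0.1834, 0.8166).
Drum 2:
Let ψ₂ = V/F and solve Σ zᵢ(Kᵢ−1)/(1+ψ₂(Kᵢ−1)) = 0.
g(0) = ΣzᵢKᵢ − 1 = 0.687 and g(1) = 1 − Σzᵢ/Kᵢ = -0.066, so a root lies in (0, 1).
Newton iteration, ψ₂⁰ = 0.42:
  ψ₂ = 0.420: g = 0.1013, g' = -0.500 → ψ₂ = 0.623
  ψ₂ = 0.623: g = 0.0220, g' = -0.310 → ψ₂ = 0.694
  ψ₂ = 0.694: g = 0.0014, g' = -0.272 → ψ₂ = 0.699
Converged at ψ₂ = 0.699.
  acetone: x = 0.043, y = 0.244
  n-octane: x = 0.957, y = 0.756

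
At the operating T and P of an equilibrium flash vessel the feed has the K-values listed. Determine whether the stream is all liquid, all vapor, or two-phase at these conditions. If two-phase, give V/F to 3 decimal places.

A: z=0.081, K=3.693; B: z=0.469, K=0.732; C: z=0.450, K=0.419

all liquid

ΣzᵢKᵢ = 0.831; Σzᵢ/Kᵢ = 1.737.
Since ΣzᵢKᵢ < 1 the mixture is below its bubble point — single liquid phase.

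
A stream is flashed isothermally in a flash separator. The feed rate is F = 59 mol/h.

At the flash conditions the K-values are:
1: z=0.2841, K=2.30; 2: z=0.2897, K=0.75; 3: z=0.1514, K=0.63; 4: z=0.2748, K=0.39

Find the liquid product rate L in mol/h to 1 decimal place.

L = 51.3 mol/h

Rachford–Rice: g(V/F) = Σ zᵢ(Kᵢ−1)/(1+V/F(Kᵢ−1)) = 0.
Feasibility: ΣzᵢKᵢ = 1.0733, Σzᵢ/Kᵢ = 1.4547 — both > 1, two phases present.
Iterate (Newton) starting at V/F = 0.5:
  V/F = 0.5000: g = -0.16886, g' = -0.4429 → V/F = 0.1187
  V/F = 0.1187: g = 0.00599, g' = -0.5211 → V/F = 0.1302
  V/F = 0.1302: g = 0.00004, g' = -0.5140 → V/F = 0.1303
Converged at V/F = 0.1303.
Then V = V/F·F = 0.1303·59 = 7.7 mol/h and L = F − V = 51.3 mol/h.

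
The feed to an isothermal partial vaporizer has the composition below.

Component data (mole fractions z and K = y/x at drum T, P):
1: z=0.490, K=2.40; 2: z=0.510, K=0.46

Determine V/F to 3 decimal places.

V/F = 0.543

Material balance + equilibrium reduce to Σ zᵢ(Kᵢ−1)/(1+V/F(Kᵢ−1)) = 0.
g(0) = ΣzᵢKᵢ − 1 = 0.411 and g(1) = 1 − Σzᵢ/Kᵢ = -0.313, so a root lies in (0, 1).
Newton iteration, V/F⁰ = 0.5:
  V/F = 0.500: g = 0.0263, g' = -0.611 → V/F = 0.543
Converged at V/F = 0.543.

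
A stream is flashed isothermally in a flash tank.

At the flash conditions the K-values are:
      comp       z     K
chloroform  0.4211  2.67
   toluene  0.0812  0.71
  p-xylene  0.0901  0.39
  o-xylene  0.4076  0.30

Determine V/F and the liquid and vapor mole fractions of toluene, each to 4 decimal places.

V/F = 0.3159, x_toluene = 0.0894, y_toluene = 0.0635

Rachford–Rice: g(V/F) = Σ zᵢ(Kᵢ−1)/(1+V/F(Kᵢ−1)) = 0.
Check two-phase: ΣzᵢKᵢ = 1.3394 > 1 and Σzᵢ/Kᵢ = 1.8618 > 1, so g(0) = 0.3394 > 0 and g(1) = -0.8618 < 0.
Iterate (Newton) starting at V/F = 0.5:
  V/F = 0.5000: g = -0.16234, g' = -0.9002 → V/F = 0.3197
  V/F = 0.3197: g = -0.00332, g' = -0.8907 → V/F = 0.3159
Converged at V/F = 0.3159.
Compositions from xᵢ = zᵢ/(1+V/F(Kᵢ−1)), yᵢ = Kᵢxᵢ:
  chloroform: x = 0.2757, y = 0.7360
  toluene: x = 0.0894, y = 0.0635
  p-xylene: x = 0.1116, y = 0.0435
  o-xylene: x = 0.5233, y = 0.1570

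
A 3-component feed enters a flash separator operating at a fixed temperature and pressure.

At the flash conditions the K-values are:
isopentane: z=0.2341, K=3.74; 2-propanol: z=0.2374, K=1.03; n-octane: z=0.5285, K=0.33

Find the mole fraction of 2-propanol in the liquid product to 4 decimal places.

x_2-propanol = 0.2359

Material balance + equilibrium reduce to Σ zᵢ(Kᵢ−1)/(1+ψ(Kᵢ−1)) = 0.
g(0) = ΣzᵢKᵢ − 1 = 0.2945 and g(1) = 1 − Σzᵢ/Kᵢ = -0.8946, so a root lies in (0, 1).
Iterate (Newton) starting at ψ = 0.5:
  ψ = 0.5000: g = -0.25481, g' = -0.8496 → ψ = 0.2001
  ψ = 0.2001: g = 0.01248, g' = -1.0498 → ψ = 0.2120
  ψ = 0.2120: g = 0.00014, g' = -1.0258 → ψ = 0.2121
Converged at ψ = 0.2121.
Compositions from xᵢ = zᵢ/(1+ψ(Kᵢ−1)), yᵢ = Kᵢxᵢ:
  isopentane: x = 0.1481, y = 0.5537
  2-propanol: x = 0.2359, y = 0.2430
  n-octane: x = 0.6160, y = 0.2033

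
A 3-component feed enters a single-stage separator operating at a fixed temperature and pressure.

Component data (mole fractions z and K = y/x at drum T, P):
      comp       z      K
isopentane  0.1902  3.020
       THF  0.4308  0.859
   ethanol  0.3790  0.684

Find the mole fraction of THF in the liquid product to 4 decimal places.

Material balance + equilibrium reduce to Σ zᵢ(Kᵢ−1)/(1+V/F(Kᵢ−1)) = 0.
Feasibility: ΣzᵢKᵢ = 1.2037, Σzᵢ/Kᵢ = 1.1186 — both > 1, two phases present.
Iterate (Newton) starting at V/F = 0.5:
  V/F = 0.5000: g = -0.01644, g' = -0.2554 → V/F = 0.4356
  V/F = 0.4356: g = 0.00077, g' = -0.2802 → V/F = 0.4384
Converged at V/F = 0.4384.
Compositions from xᵢ = zᵢ/(1+V/F(Kᵢ−1)), yᵢ = Kᵢxᵢ:
  isopentane: x = 0.1009, y = 0.3046
  THF: x = 0.4592, y = 0.3944
  ethanol: x = 0.4399, y = 0.3009

x_THF = 0.4592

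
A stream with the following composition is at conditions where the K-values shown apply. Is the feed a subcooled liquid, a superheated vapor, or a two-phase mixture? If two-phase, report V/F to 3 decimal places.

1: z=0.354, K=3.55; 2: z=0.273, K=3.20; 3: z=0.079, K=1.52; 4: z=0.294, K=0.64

superheated vapor

ΣzᵢKᵢ = 2.439; Σzᵢ/Kᵢ = 0.696.
Since Σzᵢ/Kᵢ < 1 the mixture is above its dew point — single vapor phase.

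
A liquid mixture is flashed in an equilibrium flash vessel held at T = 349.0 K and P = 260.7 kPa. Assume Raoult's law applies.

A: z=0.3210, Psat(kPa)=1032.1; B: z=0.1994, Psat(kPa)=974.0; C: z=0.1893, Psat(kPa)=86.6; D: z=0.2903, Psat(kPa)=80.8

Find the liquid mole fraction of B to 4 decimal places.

Raoult's law: Kᵢ = Pᵢˢᵃᵗ/P = Pᵢˢᵃᵗ/260.7.
  K_A = 1032.1/260.7 = 3.958957, K_B = 974.0/260.7 = 3.736095, K_C = 86.6/260.7 = 0.332183, K_D = 80.8/260.7 = 0.309935
Rachford–Rice: g(ψ) = Σ zᵢ(Kᵢ−1)/(1+ψ(Kᵢ−1)) = 0.
Check two-phase: ΣzᵢKᵢ = 2.1687 > 1 and Σzᵢ/Kᵢ = 1.6410 > 1, so g(0) = 1.1687 > 0 and g(1) = -0.6410 < 0.
Newton–Raphson from ψ = 0.37:
  ψ = 0.3700: g = 0.28761, g' = -1.4073 → ψ = 0.5744
  ψ = 0.5744: g = 0.02706, g' = -1.2129 → ψ = 0.5967
Converged at ψ = 0.5967.
Compositions from xᵢ = zᵢ/(1+ψ(Kᵢ−1)), yᵢ = Kᵢxᵢ:
  A: x = 0.1161, y = 0.4595
  B: x = 0.0757, y = 0.2830
  C: x = 0.3147, y = 0.1045
  D: x = 0.4935, y = 0.1529

x_B = 0.0757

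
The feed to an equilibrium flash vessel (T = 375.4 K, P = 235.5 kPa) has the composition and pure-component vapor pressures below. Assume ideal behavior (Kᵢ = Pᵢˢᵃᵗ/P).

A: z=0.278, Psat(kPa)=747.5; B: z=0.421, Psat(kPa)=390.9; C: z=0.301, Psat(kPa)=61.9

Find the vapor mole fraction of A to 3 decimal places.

y_A = 0.359

Raoult's law: Kᵢ = Pᵢˢᵃᵗ/P = Pᵢˢᵃᵗ/235.5.
  K_A = 747.5/235.5 = 3.17410, K_B = 390.9/235.5 = 1.65987, K_C = 61.9/235.5 = 0.26285
Rachford–Rice: g(β) = Σ zᵢ(Kᵢ−1)/(1+β(Kᵢ−1)) = 0.
Feasibility: ΣzᵢKᵢ = 1.660, Σzᵢ/Kᵢ = 1.486 — both > 1, two phases present.
Iterate (Newton) starting at β = 0.53:
  β = 0.530: g = 0.1225, g' = -0.825 → β = 0.678
  β = 0.678: g = -0.0078, g' = -0.957 → β = 0.670
Converged at β = 0.670.
Compositions from xᵢ = zᵢ/(1+β(Kᵢ−1)), yᵢ = Kᵢxᵢ:
  A: x = 0.113, y = 0.359
  B: x = 0.292, y = 0.485
  C: x = 0.595, y = 0.156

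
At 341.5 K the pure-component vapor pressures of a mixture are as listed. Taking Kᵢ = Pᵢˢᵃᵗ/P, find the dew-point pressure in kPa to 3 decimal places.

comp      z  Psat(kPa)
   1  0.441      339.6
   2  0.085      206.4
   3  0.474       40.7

At the dew point ψ → 1, so Σzᵢ/Kᵢ = 1 with Kᵢ = Pᵢˢᵃᵗ/P ⇒ 1/P = Σzᵢ/Pᵢˢᵃᵗ.
1/P = 0.441/339.6 + 0.085/206.4 + 0.474/40.7 = 0.013357 ⇒ P = 74.869 kPa

Pdew = 74.869 kPa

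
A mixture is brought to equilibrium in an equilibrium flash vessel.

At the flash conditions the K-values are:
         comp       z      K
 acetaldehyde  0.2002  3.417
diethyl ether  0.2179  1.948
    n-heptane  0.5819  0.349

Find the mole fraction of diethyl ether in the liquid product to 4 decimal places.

x_diethyl ether = 0.1738

Let β = V/F and solve Σ zᵢ(Kᵢ−1)/(1+β(Kᵢ−1)) = 0.
Feasibility: ΣzᵢKᵢ = 1.3116, Σzᵢ/Kᵢ = 1.8378 — both > 1, two phases present.
Newton–Raphson from β = 0.5:
  β = 0.5000: g = -0.20238, g' = -0.8720 → β = 0.2679
  β = 0.2679: g = -0.00040, g' = -0.9172 → β = 0.2675
Converged at β = 0.2675.
Compositions from xᵢ = zᵢ/(1+β(Kᵢ−1)), yᵢ = Kᵢxᵢ:
  acetaldehyde: x = 0.1216, y = 0.4155
  diethyl ether: x = 0.1738, y = 0.3386
  n-heptane: x = 0.7046, y = 0.2459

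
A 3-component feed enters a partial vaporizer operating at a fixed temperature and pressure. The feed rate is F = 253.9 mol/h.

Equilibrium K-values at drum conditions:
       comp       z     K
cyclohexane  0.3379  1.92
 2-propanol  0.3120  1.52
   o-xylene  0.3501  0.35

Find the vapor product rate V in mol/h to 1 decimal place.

Rachford–Rice: g(ψ) = Σ zᵢ(Kᵢ−1)/(1+ψ(Kᵢ−1)) = 0.
Feasibility: ΣzᵢKᵢ = 1.2455, Σzᵢ/Kᵢ = 1.3815 — both > 1, two phases present.
Newton iteration, ψ⁰ = 0.5:
  ψ = 0.5000: g = 0.00455, g' = -0.5120 → ψ = 0.5089
Converged at ψ = 0.5089.
Then V = ψ·F = 0.5089·253.9 = 129.2 mol/h and L = F − V = 124.7 mol/h.

V = 129.2 mol/h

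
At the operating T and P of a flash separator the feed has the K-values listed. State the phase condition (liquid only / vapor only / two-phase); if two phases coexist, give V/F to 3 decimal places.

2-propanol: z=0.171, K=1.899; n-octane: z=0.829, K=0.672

liquid only

ΣzᵢKᵢ = 0.882; Σzᵢ/Kᵢ = 1.324.
Since ΣzᵢKᵢ < 1 the mixture is below its bubble point — single liquid phase.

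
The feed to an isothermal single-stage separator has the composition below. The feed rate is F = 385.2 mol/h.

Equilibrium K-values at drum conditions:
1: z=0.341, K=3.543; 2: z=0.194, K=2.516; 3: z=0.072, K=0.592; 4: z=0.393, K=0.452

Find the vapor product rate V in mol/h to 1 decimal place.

V = 303.7 mol/h

Material balance + equilibrium reduce to Σ zᵢ(Kᵢ−1)/(1+ψ(Kᵢ−1)) = 0.
Check two-phase: ΣzᵢKᵢ = 1.917 > 1 and Σzᵢ/Kᵢ = 1.164 > 1, so g(0) = 0.917 > 0 and g(1) = -0.164 < 0.
Newton iteration, ψ⁰ = 0.53:
  ψ = 0.530: g = 0.1914, g' = -0.791 → ψ = 0.772
  ψ = 0.772: g = 0.0120, g' = -0.726 → ψ = 0.789
  ψ = 0.789: g = -0.0000, g' = -0.729 → ψ = 0.788
Converged at ψ = 0.788.
Then V = ψ·F = 0.7885·385.2 = 303.7 mol/h and L = F − V = 81.5 mol/h.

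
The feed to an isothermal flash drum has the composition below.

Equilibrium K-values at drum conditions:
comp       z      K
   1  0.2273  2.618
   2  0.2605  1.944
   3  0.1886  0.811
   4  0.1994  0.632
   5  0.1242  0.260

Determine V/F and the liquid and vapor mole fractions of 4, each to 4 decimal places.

Rachford–Rice: g(V/F) = Σ zᵢ(Kᵢ−1)/(1+V/F(Kᵢ−1)) = 0.
Feasibility: ΣzᵢKᵢ = 1.4128, Σzᵢ/Kᵢ = 1.2466 — both > 1, two phases present.
Iterate (Newton) starting at V/F = 0.55:
  V/F = 0.5500: g = 0.06970, g' = -0.5114 → V/F = 0.6863
  V/F = 0.6863: g = -0.00238, g' = -0.5571 → V/F = 0.6820
Converged at V/F = 0.6820.
Compositions from xᵢ = zᵢ/(1+V/F(Kᵢ−1)), yᵢ = Kᵢxᵢ:
  1: x = 0.1081, y = 0.2829
  2: x = 0.1585, y = 0.3081
  3: x = 0.2165, y = 0.1756
  4: x = 0.2662, y = 0.1682
  5: x = 0.2507, y = 0.0652

V/F = 0.6820, x_4 = 0.2662, y_4 = 0.1682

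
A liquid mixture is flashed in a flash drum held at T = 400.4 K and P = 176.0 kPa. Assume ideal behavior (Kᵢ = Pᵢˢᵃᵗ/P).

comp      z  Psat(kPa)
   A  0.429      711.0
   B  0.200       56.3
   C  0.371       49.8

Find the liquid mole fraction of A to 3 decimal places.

x_A = 0.188

Raoult's law: Kᵢ = Pᵢˢᵃᵗ/P = Pᵢˢᵃᵗ/176.0.
  K_A = 711.0/176.0 = 4.03977, K_B = 56.3/176.0 = 0.31989, K_C = 49.8/176.0 = 0.28295
Newton–Raphson from ψ = 0.41:
  ψ = 0.410: g = 0.0151, g' = -1.346 → ψ = 0.421
Converged at ψ = 0.421.
Compositions from xᵢ = zᵢ/(1+ψ(Kᵢ−1)), yᵢ = Kᵢxᵢ:
  A: x = 0.188, y = 0.760
  B: x = 0.280, y = 0.090
  C: x = 0.532, y = 0.150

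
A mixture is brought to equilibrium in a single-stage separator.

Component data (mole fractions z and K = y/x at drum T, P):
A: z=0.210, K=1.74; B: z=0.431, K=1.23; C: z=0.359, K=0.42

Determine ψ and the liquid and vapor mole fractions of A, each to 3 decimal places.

Rachford–Rice: g(ψ) = Σ zᵢ(Kᵢ−1)/(1+ψ(Kᵢ−1)) = 0.
Check two-phase: ΣzᵢKᵢ = 1.046 > 1 and Σzᵢ/Kᵢ = 1.326 > 1, so g(0) = 0.046 > 0 and g(1) = -0.326 < 0.
Iterate (Newton) starting at ψ = 0.43:
  ψ = 0.430: g = -0.0693, g' = -0.299 → ψ = 0.199
  ψ = 0.199: g = -0.0050, g' = -0.263 → ψ = 0.179
Converged at ψ = 0.179.
Compositions from xᵢ = zᵢ/(1+ψ(Kᵢ−1)), yᵢ = Kᵢxᵢ:
  A: x = 0.185, y = 0.323
  B: x = 0.414, y = 0.509
  C: x = 0.401, y = 0.168

ψ = 0.179, x_A = 0.185, y_A = 0.323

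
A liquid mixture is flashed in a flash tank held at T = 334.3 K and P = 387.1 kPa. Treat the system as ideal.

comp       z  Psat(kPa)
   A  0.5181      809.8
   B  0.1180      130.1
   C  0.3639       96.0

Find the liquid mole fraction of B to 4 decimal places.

x_B = 0.1435

Raoult's law: Kᵢ = Pᵢˢᵃᵗ/P = Pᵢˢᵃᵗ/387.1.
  K_A = 809.8/387.1 = 2.091966, K_B = 130.1/387.1 = 0.336089, K_C = 96.0/387.1 = 0.247998
Newton iteration, ψ⁰ = 0.5:
  ψ = 0.5000: g = -0.18987, g' = -0.9035 → ψ = 0.2899
  ψ = 0.2899: g = -0.01721, g' = -0.7727 → ψ = 0.2676
  ψ = 0.2676: g = -0.00004, g' = -0.7694 → ψ = 0.2675
Converged at ψ = 0.2675.
Compositions from xᵢ = zᵢ/(1+ψ(Kᵢ−1)), yᵢ = Kᵢxᵢ:
  A: x = 0.4010, y = 0.8388
  B: x = 0.1435, y = 0.0482
  C: x = 0.4556, y = 0.1130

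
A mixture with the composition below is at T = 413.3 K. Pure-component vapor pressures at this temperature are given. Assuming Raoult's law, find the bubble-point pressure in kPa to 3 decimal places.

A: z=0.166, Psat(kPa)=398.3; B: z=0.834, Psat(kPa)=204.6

Pbub = 236.754 kPa

At the bubble point ψ → 0, so ΣzᵢKᵢ = 1 with Kᵢ = Pᵢˢᵃᵗ/P ⇒ P = ΣzᵢPᵢˢᵃᵗ.
P = 0.166·398.3 + 0.834·204.6 = 236.754 kPa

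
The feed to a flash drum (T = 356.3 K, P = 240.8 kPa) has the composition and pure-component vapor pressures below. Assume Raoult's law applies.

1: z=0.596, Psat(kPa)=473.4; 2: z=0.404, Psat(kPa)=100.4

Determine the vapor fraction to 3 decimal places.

Raoult's law: Kᵢ = Pᵢˢᵃᵗ/P = Pᵢˢᵃᵗ/240.8.
  K_1 = 473.4/240.8 = 1.96595, K_2 = 100.4/240.8 = 0.41694
Rachford–Rice: g(ψ) = Σ zᵢ(Kᵢ−1)/(1+ψ(Kᵢ−1)) = 0.
Check two-phase: ΣzᵢKᵢ = 1.340 > 1 and Σzᵢ/Kᵢ = 1.272 > 1, so g(0) = 0.340 > 0 and g(1) = -0.272 < 0.
Binary case is linear: z₁(K₁−1)(1+ψ(K₂−1)) + z₂(K₂−1)(1+ψ(K₁−1)) = 0
⇒ ψ = [z₁(K₁−1)+z₂(K₂−1)] / [−(K₁−1)(K₂−1)] = 0.3401/0.5632 = 0.604

ψ = 0.604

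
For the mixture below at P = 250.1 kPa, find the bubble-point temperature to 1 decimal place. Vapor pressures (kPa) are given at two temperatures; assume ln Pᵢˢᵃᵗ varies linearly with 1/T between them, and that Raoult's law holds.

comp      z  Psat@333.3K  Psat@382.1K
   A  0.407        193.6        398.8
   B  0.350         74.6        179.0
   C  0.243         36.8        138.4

Bubble-point temperature: ΣzᵢPᵢˢᵃᵗ(T) = P. Interpolate ln Pᵢˢᵃᵗ = aᵢ + bᵢ/T.
  T = 333.3 K: ΣzᵢPᵢˢᵃᵗ = 113.85 kPa
  T = 382.1 K: ΣzᵢPᵢˢᵃᵗ = 258.59 kPa
  T = 357.7 K: ΣzᵢPᵢˢᵃᵗ = 175.73 kPa
  T = 369.9 K: ΣzᵢPᵢˢᵃᵗ = 214.32 kPa
  T = 376.0 K: ΣzᵢPᵢˢᵃᵗ = 235.72 kPa
  T = 379.1 K: ΣzᵢPᵢˢᵃᵗ = 247.16 kPa
  T = 380.6 K: ΣzᵢPᵢˢᵃᵗ = 252.83 kPa
Interpolating between 379.1 K and 380.6 K gives T ≈ 379.9 K.

T = 379.9 K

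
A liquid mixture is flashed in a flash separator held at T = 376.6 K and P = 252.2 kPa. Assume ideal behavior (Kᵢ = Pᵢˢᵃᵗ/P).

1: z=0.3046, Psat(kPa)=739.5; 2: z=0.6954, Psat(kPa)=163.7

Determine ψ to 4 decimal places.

Raoult's law: Kᵢ = Pᵢˢᵃᵗ/P = Pᵢˢᵃᵗ/252.2.
  K_1 = 739.5/252.2 = 2.932197, K_2 = 163.7/252.2 = 0.649088
Material balance + equilibrium reduce to Σ zᵢ(Kᵢ−1)/(1+ψ(Kᵢ−1)) = 0.
Feasibility: ΣzᵢKᵢ = 1.3445, Σzᵢ/Kᵢ = 1.1752 — both > 1, two phases present.
Binary case is linear: z₁(K₁−1)(1+ψ(K₂−1)) + z₂(K₂−1)(1+ψ(K₁−1)) = 0
⇒ ψ = [z₁(K₁−1)+z₂(K₂−1)] / [−(K₁−1)(K₂−1)] = 0.34452/0.67803 = 0.5081

ψ = 0.5081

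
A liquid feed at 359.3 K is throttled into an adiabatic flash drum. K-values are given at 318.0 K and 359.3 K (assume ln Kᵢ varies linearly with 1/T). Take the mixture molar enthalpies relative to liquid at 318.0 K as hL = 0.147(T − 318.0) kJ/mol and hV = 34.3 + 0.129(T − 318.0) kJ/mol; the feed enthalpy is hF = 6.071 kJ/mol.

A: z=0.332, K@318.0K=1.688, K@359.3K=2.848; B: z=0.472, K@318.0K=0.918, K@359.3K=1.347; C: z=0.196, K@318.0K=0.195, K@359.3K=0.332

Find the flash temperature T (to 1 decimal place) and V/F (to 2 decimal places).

Adiabatic flash: solve Rachford–Rice at each trial T, then check hF = ψ·hV(T) + (1−ψ)·hL(T).
  T = 318.0 K: K = (1.688, 0.918, 0.195), RR gives ψ = 0.111, H_out = 3.794 kJ/mol
  T = 359.3 K: K = (2.848, 1.347, 0.332), RR gives ψ = 0.935, H_out = 37.439 kJ/mol
  T = 338.6 K: K = (2.226, 1.125, 0.258), RR gives ψ = 0.651, H_out = 25.103 kJ/mol
  T = 328.3 K: K = (1.947, 1.019, 0.225), RR gives ψ = 0.442, H_out = 16.580 kJ/mol
  T = 323.1 K: K = (1.814, 0.968, 0.210), RR gives ψ = 0.296, H_out = 10.887 kJ/mol
  T = 320.6 K: K = (1.751, 0.943, 0.202), RR gives ψ = 0.212, H_out = 7.636 kJ/mol
  T = 319.3 K: K = (1.720, 0.931, 0.199), RR gives ψ = 0.163, H_out = 5.780 kJ/mol
Linear interpolation between T = 319.3 (H_out = 5.780) and T = 320.6 (H_out = 7.636) on hF = 6.071 gives T ≈ 319.5 K, at which ψ = 0.17.

T = 319.5 K, V/F = 0.17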